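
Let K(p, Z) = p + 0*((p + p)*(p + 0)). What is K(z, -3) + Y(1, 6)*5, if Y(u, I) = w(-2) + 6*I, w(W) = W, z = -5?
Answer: 165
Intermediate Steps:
Y(u, I) = -2 + 6*I
K(p, Z) = p (K(p, Z) = p + 0*((2*p)*p) = p + 0*(2*p²) = p + 0 = p)
K(z, -3) + Y(1, 6)*5 = -5 + (-2 + 6*6)*5 = -5 + (-2 + 36)*5 = -5 + 34*5 = -5 + 170 = 165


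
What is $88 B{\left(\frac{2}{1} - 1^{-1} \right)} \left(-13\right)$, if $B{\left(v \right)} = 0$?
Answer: $0$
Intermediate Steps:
$88 B{\left(\frac{2}{1} - 1^{-1} \right)} \left(-13\right) = 88 \cdot 0 \left(-13\right) = 0 \left(-13\right) = 0$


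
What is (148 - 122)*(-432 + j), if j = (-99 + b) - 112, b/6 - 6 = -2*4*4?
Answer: -20774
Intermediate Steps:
b = -156 (b = 36 + 6*(-2*4*4) = 36 + 6*(-8*4) = 36 + 6*(-32) = 36 - 192 = -156)
j = -367 (j = (-99 - 156) - 112 = -255 - 112 = -367)
(148 - 122)*(-432 + j) = (148 - 122)*(-432 - 367) = 26*(-799) = -20774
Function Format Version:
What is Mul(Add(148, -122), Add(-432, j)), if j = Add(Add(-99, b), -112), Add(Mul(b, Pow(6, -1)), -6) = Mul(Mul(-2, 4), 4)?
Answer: -20774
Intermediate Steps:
b = -156 (b = Add(36, Mul(6, Mul(Mul(-2, 4), 4))) = Add(36, Mul(6, Mul(-8, 4))) = Add(36, Mul(6, -32)) = Add(36, -192) = -156)
j = -367 (j = Add(Add(-99, -156), -112) = Add(-255, -112) = -367)
Mul(Add(148, -122), Add(-432, j)) = Mul(Add(148, -122), Add(-432, -367)) = Mul(26, -799) = -20774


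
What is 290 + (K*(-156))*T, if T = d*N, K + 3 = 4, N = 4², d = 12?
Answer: -29662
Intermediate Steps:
N = 16
K = 1 (K = -3 + 4 = 1)
T = 192 (T = 12*16 = 192)
290 + (K*(-156))*T = 290 + (1*(-156))*192 = 290 - 156*192 = 290 - 29952 = -29662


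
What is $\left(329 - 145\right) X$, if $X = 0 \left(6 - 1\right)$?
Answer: $0$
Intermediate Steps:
$X = 0$ ($X = 0 \cdot 5 = 0$)
$\left(329 - 145\right) X = \left(329 - 145\right) 0 = 184 \cdot 0 = 0$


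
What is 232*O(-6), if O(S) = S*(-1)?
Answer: 1392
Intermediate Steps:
O(S) = -S
232*O(-6) = 232*(-1*(-6)) = 232*6 = 1392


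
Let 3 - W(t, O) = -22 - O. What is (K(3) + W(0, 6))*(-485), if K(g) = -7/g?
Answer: -41710/3 ≈ -13903.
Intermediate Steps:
W(t, O) = 25 + O (W(t, O) = 3 - (-22 - O) = 3 + (22 + O) = 25 + O)
(K(3) + W(0, 6))*(-485) = (-7/3 + (25 + 6))*(-485) = (-7*⅓ + 31)*(-485) = (-7/3 + 31)*(-485) = (86/3)*(-485) = -41710/3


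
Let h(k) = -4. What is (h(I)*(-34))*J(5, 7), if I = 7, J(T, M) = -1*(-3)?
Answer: 408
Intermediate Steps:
J(T, M) = 3
(h(I)*(-34))*J(5, 7) = -4*(-34)*3 = 136*3 = 408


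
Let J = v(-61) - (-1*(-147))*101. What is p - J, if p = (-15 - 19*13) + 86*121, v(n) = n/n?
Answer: 24990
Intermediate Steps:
v(n) = 1
J = -14846 (J = 1 - (-1*(-147))*101 = 1 - 147*101 = 1 - 1*14847 = 1 - 14847 = -14846)
p = 10144 (p = (-15 - 247) + 10406 = -262 + 10406 = 10144)
p - J = 10144 - 1*(-14846) = 10144 + 14846 = 24990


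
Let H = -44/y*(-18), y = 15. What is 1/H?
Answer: 5/264 ≈ 0.018939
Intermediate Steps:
H = 264/5 (H = -44/15*(-18) = 264/5 ≈ 52.800)
1/H = 1/(264/5) = 5/264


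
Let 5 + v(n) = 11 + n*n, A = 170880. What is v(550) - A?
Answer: 131626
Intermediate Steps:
v(n) = 6 + n² (v(n) = -5 + (11 + n*n) = -5 + (11 + n²) = 6 + n²)
v(550) - A = (6 + 550²) - 1*170880 = (6 + 302500) - 170880 = 302506 - 170880 = 131626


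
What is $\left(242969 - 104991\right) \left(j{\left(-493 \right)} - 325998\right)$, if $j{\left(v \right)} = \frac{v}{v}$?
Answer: $-44980414066$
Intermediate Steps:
$j{\left(v \right)} = 1$
$\left(242969 - 104991\right) \left(j{\left(-493 \right)} - 325998\right) = \left(242969 - 104991\right) \left(1 - 325998\right) = 137978 \left(-325997\right) = -44980414066$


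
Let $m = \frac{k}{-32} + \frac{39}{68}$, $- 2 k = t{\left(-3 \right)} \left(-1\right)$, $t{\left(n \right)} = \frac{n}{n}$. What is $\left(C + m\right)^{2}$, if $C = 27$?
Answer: $\frac{898980289}{1183744} \approx 759.44$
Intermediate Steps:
$t{\left(n \right)} = 1$
$k = \frac{1}{2}$ ($k = - \frac{1 \left(-1\right)}{2} = \left(- \frac{1}{2}\right) \left(-1\right) = \frac{1}{2} \approx 0.5$)
$m = \frac{607}{1088}$ ($m = \frac{1}{2 \left(-32\right)} + \frac{39}{68} = \frac{1}{2} \left(- \frac{1}{32}\right) + 39 \cdot \frac{1}{68} = - \frac{1}{64} + \frac{39}{68} = \frac{607}{1088} \approx 0.5579$)
$\left(C + m\right)^{2} = \left(27 + \frac{607}{1088}\right)^{2} = \left(\frac{29983}{1088}\right)^{2} = \frac{898980289}{1183744}$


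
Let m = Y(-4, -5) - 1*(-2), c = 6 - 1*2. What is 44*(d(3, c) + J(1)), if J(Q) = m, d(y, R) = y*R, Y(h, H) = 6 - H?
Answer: 1100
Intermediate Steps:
c = 4 (c = 6 - 2 = 4)
m = 13 (m = (6 - 1*(-5)) - 1*(-2) = (6 + 5) + 2 = 11 + 2 = 13)
d(y, R) = R*y
J(Q) = 13
44*(d(3, c) + J(1)) = 44*(4*3 + 13) = 44*(12 + 13) = 44*25 = 1100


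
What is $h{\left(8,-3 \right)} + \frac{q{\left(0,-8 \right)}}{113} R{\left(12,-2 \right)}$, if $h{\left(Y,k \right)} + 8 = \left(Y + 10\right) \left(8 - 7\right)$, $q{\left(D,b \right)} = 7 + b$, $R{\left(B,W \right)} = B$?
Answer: $\frac{1118}{113} \approx 9.8938$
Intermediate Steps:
$h{\left(Y,k \right)} = 2 + Y$ ($h{\left(Y,k \right)} = -8 + \left(Y + 10\right) \left(8 - 7\right) = -8 + \left(10 + Y\right) 1 = -8 + \left(10 + Y\right) = 2 + Y$)
$h{\left(8,-3 \right)} + \frac{q{\left(0,-8 \right)}}{113} R{\left(12,-2 \right)} = \left(2 + 8\right) + \frac{7 - 8}{113} \cdot 12 = 10 + \left(-1\right) \frac{1}{113} \cdot 12 = 10 - \frac{12}{113} = \frac{1118}{113}$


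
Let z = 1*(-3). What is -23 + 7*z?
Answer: -44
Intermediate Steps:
z = -3
-23 + 7*z = -23 + 7*(-3) = -23 - 21 = -44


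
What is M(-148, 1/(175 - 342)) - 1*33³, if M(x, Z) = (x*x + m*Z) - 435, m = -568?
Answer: -2415588/167 ≈ -14465.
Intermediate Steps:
M(x, Z) = -435 + x² - 568*Z (M(x, Z) = (x*x - 568*Z) - 435 = (x² - 568*Z) - 435 = -435 + x² - 568*Z)
M(-148, 1/(175 - 342)) - 1*33³ = (-435 + (-148)² - 568/(175 - 342)) - 1*33³ = (-435 + 21904 - 568/(-167)) - 1*35937 = (-435 + 21904 - 568*(-1/167)) - 35937 = (-435 + 21904 + 568/167) - 35937 = 3585891/167 - 35937 = -2415588/167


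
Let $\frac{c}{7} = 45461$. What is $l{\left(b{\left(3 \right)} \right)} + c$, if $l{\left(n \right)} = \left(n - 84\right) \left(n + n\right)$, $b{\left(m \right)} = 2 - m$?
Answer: $318397$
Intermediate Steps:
$c = 318227$ ($c = 7 \cdot 45461 = 318227$)
$l{\left(n \right)} = 2 n \left(-84 + n\right)$ ($l{\left(n \right)} = \left(-84 + n\right) 2 n = 2 n \left(-84 + n\right)$)
$l{\left(b{\left(3 \right)} \right)} + c = 2 \left(2 - 3\right) \left(-84 + \left(2 - 3\right)\right) + 318227 = 2 \left(-1\right) \left(-84 - 1\right) + 318227 = 2 \left(-1\right) \left(-85\right) + 318227 = 170 + 318227 = 318397$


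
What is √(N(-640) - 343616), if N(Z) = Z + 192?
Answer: 128*I*√21 ≈ 586.57*I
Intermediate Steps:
N(Z) = 192 + Z
√(N(-640) - 343616) = √((192 - 640) - 343616) = √(-448 - 343616) = √(-344064) = 128*I*√21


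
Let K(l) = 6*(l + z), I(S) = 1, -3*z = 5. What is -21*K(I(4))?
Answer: 84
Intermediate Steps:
z = -5/3 (z = -⅓*5 = -5/3 ≈ -1.6667)
K(l) = -10 + 6*l (K(l) = 6*(l - 5/3) = 6*(-5/3 + l) = -10 + 6*l)
-21*K(I(4)) = -21*(-10 + 6*1) = -21*(-10 + 6) = -21*(-4) = 84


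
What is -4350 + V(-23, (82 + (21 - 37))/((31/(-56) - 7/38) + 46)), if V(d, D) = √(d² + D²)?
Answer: -4350 + 5*√5474824177/16053 ≈ -4327.0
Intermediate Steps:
V(d, D) = √(D² + d²)
-4350 + V(-23, (82 + (21 - 37))/((31/(-56) - 7/38) + 46)) = -4350 + √(((82 + (21 - 37))/((31/(-56) - 7/38) + 46))² + (-23)²) = -4350 + √(((82 - 16)/((31*(-1/56) - 7*1/38) + 46))² + 529) = -4350 + √((66/((-31/56 - 7/38) + 46))² + 529) = -4350 + √((66/(-785/1064 + 46))² + 529) = -4350 + √((66/(48159/1064))² + 529) = -4350 + √((66*(1064/48159))² + 529) = -4350 + √((23408/16053)² + 529) = -4350 + √(547934464/257698809 + 529) = -4350 + √(136870604425/257698809) = -4350 + 5*√5474824177/16053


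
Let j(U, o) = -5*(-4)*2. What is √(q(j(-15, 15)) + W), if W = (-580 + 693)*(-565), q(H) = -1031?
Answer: 14*I*√331 ≈ 254.71*I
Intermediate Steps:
j(U, o) = 40 (j(U, o) = 20*2 = 40)
W = -63845 (W = 113*(-565) = -63845)
√(q(j(-15, 15)) + W) = √(-1031 - 63845) = √(-64876) = 14*I*√331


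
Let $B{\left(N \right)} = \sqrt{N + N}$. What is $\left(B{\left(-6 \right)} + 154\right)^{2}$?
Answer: $23704 + 616 i \sqrt{3} \approx 23704.0 + 1066.9 i$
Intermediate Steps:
$B{\left(N \right)} = \sqrt{2} \sqrt{N}$ ($B{\left(N \right)} = \sqrt{2 N} = \sqrt{2} \sqrt{N}$)
$\left(B{\left(-6 \right)} + 154\right)^{2} = \left(\sqrt{2} \sqrt{-6} + 154\right)^{2} = \left(\sqrt{2} i \sqrt{6} + 154\right)^{2} = \left(2 i \sqrt{3} + 154\right)^{2} = \left(154 + 2 i \sqrt{3}\right)^{2}$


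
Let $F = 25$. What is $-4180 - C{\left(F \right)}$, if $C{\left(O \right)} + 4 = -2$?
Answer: $-4174$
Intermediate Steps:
$C{\left(O \right)} = -6$ ($C{\left(O \right)} = -4 - 2 = -6$)
$-4180 - C{\left(F \right)} = -4180 - -6 = -4180 + 6 = -4174$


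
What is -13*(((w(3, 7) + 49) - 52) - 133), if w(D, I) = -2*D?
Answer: 1846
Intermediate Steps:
-13*(((w(3, 7) + 49) - 52) - 133) = -13*(((-2*3 + 49) - 52) - 133) = -13*(((-6 + 49) - 52) - 133) = -13*((43 - 52) - 133) = -13*(-9 - 133) = -13*(-142) = 1846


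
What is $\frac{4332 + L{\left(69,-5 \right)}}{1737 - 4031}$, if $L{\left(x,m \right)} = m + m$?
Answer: $- \frac{2161}{1147} \approx -1.884$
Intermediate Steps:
$L{\left(x,m \right)} = 2 m$
$\frac{4332 + L{\left(69,-5 \right)}}{1737 - 4031} = \frac{4332 + 2 \left(-5\right)}{1737 - 4031} = \frac{4332 - 10}{-2294} = 4322 \left(- \frac{1}{2294}\right) = - \frac{2161}{1147}$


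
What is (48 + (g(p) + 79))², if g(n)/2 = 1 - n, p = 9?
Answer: 12321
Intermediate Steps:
g(n) = 2 - 2*n (g(n) = 2*(1 - n) = 2 - 2*n)
(48 + (g(p) + 79))² = (48 + ((2 - 2*9) + 79))² = (48 + ((2 - 18) + 79))² = (48 + (-16 + 79))² = (48 + 63)² = 111² = 12321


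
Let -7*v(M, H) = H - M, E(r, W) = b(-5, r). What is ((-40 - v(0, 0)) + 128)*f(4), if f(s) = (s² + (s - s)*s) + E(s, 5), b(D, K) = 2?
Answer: 1584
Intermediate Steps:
E(r, W) = 2
v(M, H) = -H/7 + M/7 (v(M, H) = -(H - M)/7 = -H/7 + M/7)
f(s) = 2 + s² (f(s) = (s² + (s - s)*s) + 2 = (s² + 0*s) + 2 = (s² + 0) + 2 = s² + 2 = 2 + s²)
((-40 - v(0, 0)) + 128)*f(4) = ((-40 - (-⅐*0 + (⅐)*0)) + 128)*(2 + 4²) = ((-40 - (0 + 0)) + 128)*(2 + 16) = ((-40 - 1*0) + 128)*18 = ((-40 + 0) + 128)*18 = (-40 + 128)*18 = 88*18 = 1584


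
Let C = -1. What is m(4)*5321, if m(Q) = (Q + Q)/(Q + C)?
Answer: 42568/3 ≈ 14189.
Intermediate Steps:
m(Q) = 2*Q/(-1 + Q) (m(Q) = (Q + Q)/(Q - 1) = (2*Q)/(-1 + Q) = 2*Q/(-1 + Q))
m(4)*5321 = (2*4/(-1 + 4))*5321 = (2*4/3)*5321 = (2*4*(1/3))*5321 = (8/3)*5321 = 42568/3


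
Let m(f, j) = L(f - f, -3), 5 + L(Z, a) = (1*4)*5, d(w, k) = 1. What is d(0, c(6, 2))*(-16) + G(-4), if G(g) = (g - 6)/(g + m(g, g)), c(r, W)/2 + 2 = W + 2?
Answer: -186/11 ≈ -16.909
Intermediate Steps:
c(r, W) = 2*W (c(r, W) = -4 + 2*(W + 2) = -4 + 2*(2 + W) = -4 + (4 + 2*W) = 2*W)
L(Z, a) = 15 (L(Z, a) = -5 + (1*4)*5 = -5 + 4*5 = -5 + 20 = 15)
m(f, j) = 15
G(g) = (-6 + g)/(15 + g) (G(g) = (g - 6)/(g + 15) = (-6 + g)/(15 + g))
d(0, c(6, 2))*(-16) + G(-4) = 1*(-16) + (-6 - 4)/(15 - 4) = -16 - 10/11 = -186/11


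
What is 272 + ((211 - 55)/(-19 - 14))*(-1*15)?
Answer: 3772/11 ≈ 342.91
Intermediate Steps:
272 + ((211 - 55)/(-19 - 14))*(-1*15) = 272 + (156/(-33))*(-15) = 272 + (156*(-1/33))*(-15) = 272 - 52/11*(-15) = 272 + 780/11 = 3772/11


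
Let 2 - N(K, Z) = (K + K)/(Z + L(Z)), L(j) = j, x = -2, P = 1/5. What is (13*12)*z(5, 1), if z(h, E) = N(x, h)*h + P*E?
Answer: 9516/5 ≈ 1903.2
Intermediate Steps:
P = ⅕ ≈ 0.20000
N(K, Z) = 2 - K/Z (N(K, Z) = 2 - (K + K)/(Z + Z) = 2 - 2*K/(2*Z) = 2 - 2*K*1/(2*Z) = 2 - K/Z)
z(h, E) = E/5 + h*(2 + 2/h) (z(h, E) = (2 - 1*(-2)/h)*h + E/5 = (2 + 2/h)*h + E/5 = h*(2 + 2/h) + E/5 = E/5 + h*(2 + 2/h))
(13*12)*z(5, 1) = (13*12)*(2 + 2*5 + (⅕)*1) = 156*(2 + 10 + ⅕) = 156*(61/5) = 9516/5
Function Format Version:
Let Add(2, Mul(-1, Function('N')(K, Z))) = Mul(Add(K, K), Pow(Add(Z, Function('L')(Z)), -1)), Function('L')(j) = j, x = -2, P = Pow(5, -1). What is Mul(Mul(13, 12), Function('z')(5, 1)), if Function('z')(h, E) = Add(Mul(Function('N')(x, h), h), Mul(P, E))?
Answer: Rational(9516, 5) ≈ 1903.2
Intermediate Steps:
P = Rational(1, 5) ≈ 0.20000
Function('N')(K, Z) = Add(2, Mul(-1, K, Pow(Z, -1))) (Function('N')(K, Z) = Add(2, Mul(-1, Mul(Add(K, K), Pow(Add(Z, Z), -1)))) = Add(2, Mul(-1, Mul(Mul(2, K), Pow(Mul(2, Z), -1)))) = Add(2, Mul(-1, Mul(Mul(2, K), Mul(Rational(1, 2), Pow(Z, -1))))) = Add(2, Mul(-1, Mul(K, Pow(Z, -1)))) = Add(2, Mul(-1, K, Pow(Z, -1))))
Function('z')(h, E) = Add(Mul(Rational(1, 5), E), Mul(h, Add(2, Mul(2, Pow(h, -1))))) (Function('z')(h, E) = Add(Mul(Add(2, Mul(-1, -2, Pow(h, -1))), h), Mul(Rational(1, 5), E)) = Add(Mul(Add(2, Mul(2, Pow(h, -1))), h), Mul(Rational(1, 5), E)) = Add(Mul(h, Add(2, Mul(2, Pow(h, -1)))), Mul(Rational(1, 5), E)) = Add(Mul(Rational(1, 5), E), Mul(h, Add(2, Mul(2, Pow(h, -1))))))
Mul(Mul(13, 12), Function('z')(5, 1)) = Mul(Mul(13, 12), Add(2, Mul(2, 5), Mul(Rational(1, 5), 1))) = Mul(156, Add(2, 10, Rational(1, 5))) = Mul(156, Rational(61, 5)) = Rational(9516, 5)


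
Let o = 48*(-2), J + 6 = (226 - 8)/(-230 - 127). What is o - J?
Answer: -31912/357 ≈ -89.389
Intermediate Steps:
J = -2360/357 (J = -6 + (226 - 8)/(-230 - 127) = -6 + 218/(-357) = -6 + 218*(-1/357) = -6 - 218/357 = -2360/357 ≈ -6.6106)
o = -96
o - J = -96 - 1*(-2360/357) = -96 + 2360/357 = -31912/357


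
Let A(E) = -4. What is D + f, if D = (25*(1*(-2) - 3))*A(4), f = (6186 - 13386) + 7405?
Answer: 705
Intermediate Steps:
f = 205 (f = -7200 + 7405 = 205)
D = 500 (D = (25*(1*(-2) - 3))*(-4) = (25*(-2 - 3))*(-4) = (25*(-5))*(-4) = -125*(-4) = 500)
D + f = 500 + 205 = 705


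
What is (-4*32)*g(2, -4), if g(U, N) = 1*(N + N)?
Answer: 1024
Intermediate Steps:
g(U, N) = 2*N (g(U, N) = 1*(2*N) = 2*N)
(-4*32)*g(2, -4) = (-4*32)*(2*(-4)) = -128*(-8) = 1024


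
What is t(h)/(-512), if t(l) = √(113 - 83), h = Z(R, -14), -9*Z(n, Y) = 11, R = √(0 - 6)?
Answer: -√30/512 ≈ -0.010698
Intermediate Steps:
R = I*√6 (R = √(-6) = I*√6 ≈ 2.4495*I)
Z(n, Y) = -11/9 (Z(n, Y) = -⅑*11 = -11/9)
h = -11/9 ≈ -1.2222
t(l) = √30
t(h)/(-512) = √30/(-512) = √30*(-1/512) = -√30/512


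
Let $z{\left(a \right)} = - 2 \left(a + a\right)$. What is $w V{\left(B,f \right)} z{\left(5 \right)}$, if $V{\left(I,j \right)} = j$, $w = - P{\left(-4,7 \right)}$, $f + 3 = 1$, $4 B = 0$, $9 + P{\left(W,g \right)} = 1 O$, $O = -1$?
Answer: $400$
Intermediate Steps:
$P{\left(W,g \right)} = -10$ ($P{\left(W,g \right)} = -9 + 1 \left(-1\right) = -9 - 1 = -10$)
$B = 0$ ($B = \frac{1}{4} \cdot 0 = 0$)
$f = -2$ ($f = -3 + 1 = -2$)
$z{\left(a \right)} = - 4 a$ ($z{\left(a \right)} = - 2 \cdot 2 a = - 4 a$)
$w = 10$ ($w = \left(-1\right) \left(-10\right) = 10$)
$w V{\left(B,f \right)} z{\left(5 \right)} = 10 \left(-2\right) \left(\left(-4\right) 5\right) = \left(-20\right) \left(-20\right) = 400$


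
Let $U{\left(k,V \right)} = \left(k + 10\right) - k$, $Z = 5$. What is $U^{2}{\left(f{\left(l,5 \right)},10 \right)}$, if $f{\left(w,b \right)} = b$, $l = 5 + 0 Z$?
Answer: $100$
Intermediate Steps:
$l = 5$ ($l = 5 + 0 \cdot 5 = 5 + 0 = 5$)
$U{\left(k,V \right)} = 10$ ($U{\left(k,V \right)} = \left(10 + k\right) - k = 10$)
$U^{2}{\left(f{\left(l,5 \right)},10 \right)} = 10^{2} = 100$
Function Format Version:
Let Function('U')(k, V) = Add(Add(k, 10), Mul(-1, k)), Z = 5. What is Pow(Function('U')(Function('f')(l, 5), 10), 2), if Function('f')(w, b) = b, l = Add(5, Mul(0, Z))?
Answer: 100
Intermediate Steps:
l = 5 (l = Add(5, Mul(0, 5)) = Add(5, 0) = 5)
Function('U')(k, V) = 10 (Function('U')(k, V) = Add(Add(10, k), Mul(-1, k)) = 10)
Pow(Function('U')(Function('f')(l, 5), 10), 2) = Pow(10, 2) = 100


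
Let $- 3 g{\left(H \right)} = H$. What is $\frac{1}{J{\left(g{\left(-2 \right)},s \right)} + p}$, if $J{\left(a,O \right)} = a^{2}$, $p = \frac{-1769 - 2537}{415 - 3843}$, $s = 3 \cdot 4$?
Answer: $\frac{15426}{26233} \approx 0.58804$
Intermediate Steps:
$g{\left(H \right)} = - \frac{H}{3}$
$s = 12$
$p = \frac{2153}{1714}$ ($p = - \frac{4306}{-3428} = \left(-4306\right) \left(- \frac{1}{3428}\right) = \frac{2153}{1714} \approx 1.2561$)
$\frac{1}{J{\left(g{\left(-2 \right)},s \right)} + p} = \frac{1}{\left(\left(- \frac{1}{3}\right) \left(-2\right)\right)^{2} + \frac{2153}{1714}} = \frac{1}{\left(\frac{2}{3}\right)^{2} + \frac{2153}{1714}} = \frac{1}{\frac{4}{9} + \frac{2153}{1714}} = \frac{1}{\frac{26233}{15426}} = \frac{15426}{26233}$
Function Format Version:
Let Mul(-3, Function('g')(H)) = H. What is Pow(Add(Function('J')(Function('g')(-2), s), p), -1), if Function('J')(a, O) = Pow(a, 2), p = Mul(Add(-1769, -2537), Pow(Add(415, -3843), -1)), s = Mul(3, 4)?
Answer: Rational(15426, 26233) ≈ 0.58804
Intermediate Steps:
Function('g')(H) = Mul(Rational(-1, 3), H)
s = 12
p = Rational(2153, 1714) (p = Mul(-4306, Pow(-3428, -1)) = Mul(-4306, Rational(-1, 3428)) = Rational(2153, 1714) ≈ 1.2561)
Pow(Add(Function('J')(Function('g')(-2), s), p), -1) = Pow(Add(Pow(Mul(Rational(-1, 3), -2), 2), Rational(2153, 1714)), -1) = Pow(Add(Pow(Rational(2, 3), 2), Rational(2153, 1714)), -1) = Pow(Add(Rational(4, 9), Rational(2153, 1714)), -1) = Pow(Rational(26233, 15426), -1) = Rational(15426, 26233)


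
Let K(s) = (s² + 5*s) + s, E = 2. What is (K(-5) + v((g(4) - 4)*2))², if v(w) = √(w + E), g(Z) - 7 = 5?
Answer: 43 - 30*√2 ≈ 0.57359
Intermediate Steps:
g(Z) = 12 (g(Z) = 7 + 5 = 12)
K(s) = s² + 6*s
v(w) = √(2 + w) (v(w) = √(w + 2) = √(2 + w))
(K(-5) + v((g(4) - 4)*2))² = (-5*(6 - 5) + √(2 + (12 - 4)*2))² = (-5*1 + √(2 + 8*2))² = (-5 + √(2 + 16))² = (-5 + √18)² = (-5 + 3*√2)²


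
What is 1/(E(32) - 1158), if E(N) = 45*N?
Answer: 1/282 ≈ 0.0035461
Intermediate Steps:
1/(E(32) - 1158) = 1/(45*32 - 1158) = 1/(1440 - 1158) = 1/282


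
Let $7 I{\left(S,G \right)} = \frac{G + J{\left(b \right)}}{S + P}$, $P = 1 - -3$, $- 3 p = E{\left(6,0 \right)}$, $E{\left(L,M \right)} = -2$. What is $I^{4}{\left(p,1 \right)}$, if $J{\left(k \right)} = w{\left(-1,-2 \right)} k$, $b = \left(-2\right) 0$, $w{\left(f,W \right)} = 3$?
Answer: $\frac{81}{92236816} \approx 8.7817 \cdot 10^{-7}$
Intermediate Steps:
$p = \frac{2}{3}$ ($p = \left(- \frac{1}{3}\right) \left(-2\right) = \frac{2}{3} \approx 0.66667$)
$b = 0$
$J{\left(k \right)} = 3 k$
$P = 4$ ($P = 1 + 3 = 4$)
$I{\left(S,G \right)} = \frac{G}{7 \left(4 + S\right)}$ ($I{\left(S,G \right)} = \frac{\left(G + 3 \cdot 0\right) \frac{1}{S + 4}}{7} = \frac{\left(G + 0\right) \frac{1}{4 + S}}{7} = \frac{G \frac{1}{4 + S}}{7} = \frac{G}{7 \left(4 + S\right)}$)
$I^{4}{\left(p,1 \right)} = \left(\frac{1}{7} \cdot 1 \frac{1}{4 + \frac{2}{3}}\right)^{4} = \left(\frac{1}{7} \cdot 1 \frac{1}{\frac{14}{3}}\right)^{4} = \left(\frac{1}{7} \cdot 1 \cdot \frac{3}{14}\right)^{4} = \left(\frac{3}{98}\right)^{4} = \frac{81}{92236816}$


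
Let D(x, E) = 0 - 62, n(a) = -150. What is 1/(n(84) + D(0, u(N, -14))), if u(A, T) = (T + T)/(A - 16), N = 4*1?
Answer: -1/212 ≈ -0.0047170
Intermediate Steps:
N = 4
u(A, T) = 2*T/(-16 + A) (u(A, T) = (2*T)/(-16 + A) = 2*T/(-16 + A))
D(x, E) = -62
1/(n(84) + D(0, u(N, -14))) = 1/(-150 - 62) = 1/(-212) = -1/212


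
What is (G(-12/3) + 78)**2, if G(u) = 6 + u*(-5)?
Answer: 10816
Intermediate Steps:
G(u) = 6 - 5*u
(G(-12/3) + 78)**2 = ((6 - (-60)/3) + 78)**2 = ((6 - 5*(-4)) + 78)**2 = ((6 + 20) + 78)**2 = (26 + 78)**2 = 104**2 = 10816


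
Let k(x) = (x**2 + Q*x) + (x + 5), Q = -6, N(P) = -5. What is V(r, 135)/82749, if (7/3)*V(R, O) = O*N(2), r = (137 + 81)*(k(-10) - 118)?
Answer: -675/193081 ≈ -0.0034959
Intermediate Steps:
k(x) = 5 + x**2 - 5*x (k(x) = (x**2 - 6*x) + (x + 5) = (x**2 - 6*x) + (5 + x) = 5 + x**2 - 5*x)
r = 8066 (r = (137 + 81)*((5 + (-10)**2 - 5*(-10)) - 118) = 218*((5 + 100 + 50) - 118) = 218*(155 - 118) = 218*37 = 8066)
V(R, O) = -15*O/7 (V(R, O) = 3*(O*(-5))/7 = 3*(-5*O)/7 = -15*O/7)
V(r, 135)/82749 = -15/7*135/82749 = -2025/7*1/82749 = -675/193081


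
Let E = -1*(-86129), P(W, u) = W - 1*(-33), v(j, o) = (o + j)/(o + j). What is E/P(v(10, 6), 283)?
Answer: 86129/34 ≈ 2533.2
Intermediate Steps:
v(j, o) = 1 (v(j, o) = (j + o)/(j + o) = 1)
P(W, u) = 33 + W (P(W, u) = W + 33 = 33 + W)
E = 86129
E/P(v(10, 6), 283) = 86129/(33 + 1) = 86129/34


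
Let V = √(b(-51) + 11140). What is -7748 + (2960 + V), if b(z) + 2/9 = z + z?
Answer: -4788 + 2*√24835/3 ≈ -4682.9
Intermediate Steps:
b(z) = -2/9 + 2*z (b(z) = -2/9 + (z + z) = -2/9 + 2*z)
V = 2*√24835/3 (V = √((-2/9 + 2*(-51)) + 11140) = √((-2/9 - 102) + 11140) = √(-920/9 + 11140) = √(99340/9) = 2*√24835/3 ≈ 105.06)
-7748 + (2960 + V) = -7748 + (2960 + 2*√24835/3) = -4788 + 2*√24835/3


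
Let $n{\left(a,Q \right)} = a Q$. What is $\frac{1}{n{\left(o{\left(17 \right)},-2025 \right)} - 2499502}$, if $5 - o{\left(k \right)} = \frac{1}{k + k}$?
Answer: $- \frac{34}{85325293} \approx -3.9848 \cdot 10^{-7}$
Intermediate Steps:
$o{\left(k \right)} = 5 - \frac{1}{2 k}$ ($o{\left(k \right)} = 5 - \frac{1}{k + k} = 5 - \frac{1}{2 k}$)
$n{\left(a,Q \right)} = Q a$
$\frac{1}{n{\left(o{\left(17 \right)},-2025 \right)} - 2499502} = \frac{1}{- 2025 \left(5 - \frac{1}{2 \cdot 17}\right) - 2499502} = \frac{1}{- 2025 \left(5 - \frac{1}{34}\right) - 2499502} = \frac{1}{\left(-2025\right) \frac{169}{34} - 2499502} = \frac{1}{- \frac{342225}{34} - 2499502} = \frac{1}{- \frac{85325293}{34}} = - \frac{34}{85325293}$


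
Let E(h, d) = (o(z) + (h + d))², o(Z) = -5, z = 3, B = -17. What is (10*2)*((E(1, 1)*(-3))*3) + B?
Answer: -1637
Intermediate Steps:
E(h, d) = (-5 + d + h)² (E(h, d) = (-5 + (h + d))² = (-5 + (d + h))² = (-5 + d + h)²)
(10*2)*((E(1, 1)*(-3))*3) + B = (10*2)*(((-5 + 1 + 1)²*(-3))*3) - 17 = 20*(((-3)²*(-3))*3) - 17 = 20*((9*(-3))*3) - 17 = 20*(-27*3) - 17 = 20*(-81) - 17 = -1620 - 17 = -1637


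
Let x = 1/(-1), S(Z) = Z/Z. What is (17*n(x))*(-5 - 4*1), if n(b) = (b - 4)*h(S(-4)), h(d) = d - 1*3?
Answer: -1530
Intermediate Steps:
S(Z) = 1
h(d) = -3 + d (h(d) = d - 3 = -3 + d)
x = -1
n(b) = 8 - 2*b (n(b) = (b - 4)*(-3 + 1) = (-4 + b)*(-2) = 8 - 2*b)
(17*n(x))*(-5 - 4*1) = (17*(8 - 2*(-1)))*(-5 - 4*1) = (17*(8 + 2))*(-5 - 4) = (17*10)*(-9) = 170*(-9) = -1530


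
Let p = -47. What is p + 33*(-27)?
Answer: -938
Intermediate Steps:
p + 33*(-27) = -47 + 33*(-27) = -47 - 891 = -938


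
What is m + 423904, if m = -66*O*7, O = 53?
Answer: 399418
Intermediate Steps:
m = -24486 (m = -66*53*7 = -3498*7 = -24486)
m + 423904 = -24486 + 423904 = 399418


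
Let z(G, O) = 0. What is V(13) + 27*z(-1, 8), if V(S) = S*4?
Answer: 52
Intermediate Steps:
V(S) = 4*S
V(13) + 27*z(-1, 8) = 4*13 + 27*0 = 52 + 0 = 52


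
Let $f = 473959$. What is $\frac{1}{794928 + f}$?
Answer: $\frac{1}{1268887} \approx 7.8809 \cdot 10^{-7}$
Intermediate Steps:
$\frac{1}{794928 + f} = \frac{1}{794928 + 473959} = \frac{1}{1268887}$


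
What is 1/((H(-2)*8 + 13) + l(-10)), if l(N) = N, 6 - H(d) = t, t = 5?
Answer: 1/11 ≈ 0.090909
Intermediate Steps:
H(d) = 1 (H(d) = 6 - 1*5 = 6 - 5 = 1)
1/((H(-2)*8 + 13) + l(-10)) = 1/((1*8 + 13) - 10) = 1/((8 + 13) - 10) = 1/(21 - 10) = 1/11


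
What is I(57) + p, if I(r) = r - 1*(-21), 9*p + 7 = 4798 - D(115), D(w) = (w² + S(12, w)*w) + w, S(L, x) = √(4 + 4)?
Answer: -7847/9 - 230*√2/9 ≈ -908.03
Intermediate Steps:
S(L, x) = 2*√2 (S(L, x) = √8 = 2*√2)
D(w) = w + w² + 2*w*√2 (D(w) = (w² + (2*√2)*w) + w = (w² + 2*w*√2) + w = w + w² + 2*w*√2)
p = -8549/9 - 230*√2/9 (p = -7/9 + (4798 - 115*(1 + 115 + 2*√2))/9 = -7/9 + (4798 - 115*(116 + 2*√2))/9 = -7/9 + (4798 - (13340 + 230*√2))/9 = -7/9 + (4798 + (-13340 - 230*√2))/9 = -7/9 + (-8542 - 230*√2)/9 = -7/9 + (-8542/9 - 230*√2/9) = -8549/9 - 230*√2/9 ≈ -986.03)
I(r) = 21 + r (I(r) = r + 21 = 21 + r)
I(57) + p = (21 + 57) + (-8549/9 - 230*√2/9) = 78 + (-8549/9 - 230*√2/9) = -7847/9 - 230*√2/9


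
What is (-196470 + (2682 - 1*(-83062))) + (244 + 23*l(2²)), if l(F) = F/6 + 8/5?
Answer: -1656448/15 ≈ -1.1043e+5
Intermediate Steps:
l(F) = 8/5 + F/6 (l(F) = F*(⅙) + 8*(⅕) = F/6 + 8/5 = 8/5 + F/6)
(-196470 + (2682 - 1*(-83062))) + (244 + 23*l(2²)) = (-196470 + (2682 - 1*(-83062))) + (244 + 23*(8/5 + (⅙)*2²)) = (-196470 + (2682 + 83062)) + (244 + 23*(8/5 + (⅙)*4)) = (-196470 + 85744) + (244 + 23*(8/5 + ⅔)) = -110726 + (244 + 23*(34/15)) = -110726 + (244 + 782/15) = -110726 + 4442/15 = -1656448/15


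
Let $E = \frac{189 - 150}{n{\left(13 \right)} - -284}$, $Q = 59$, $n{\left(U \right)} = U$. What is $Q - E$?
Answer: $\frac{5828}{99} \approx 58.869$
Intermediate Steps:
$E = \frac{13}{99}$ ($E = \frac{189 - 150}{13 - -284} = \frac{39}{13 + 284} = \frac{39}{297} = 39 \cdot \frac{1}{297} = \frac{13}{99} \approx 0.13131$)
$Q - E = 59 - \frac{13}{99} = \frac{5828}{99}$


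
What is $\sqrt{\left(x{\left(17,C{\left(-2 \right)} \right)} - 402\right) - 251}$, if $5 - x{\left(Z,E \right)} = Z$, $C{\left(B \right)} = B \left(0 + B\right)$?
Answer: $i \sqrt{665} \approx 25.788 i$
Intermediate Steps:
$C{\left(B \right)} = B^{2}$ ($C{\left(B \right)} = B B = B^{2}$)
$x{\left(Z,E \right)} = 5 - Z$
$\sqrt{\left(x{\left(17,C{\left(-2 \right)} \right)} - 402\right) - 251} = \sqrt{\left(\left(5 - 17\right) - 402\right) - 251} = \sqrt{\left(-12 - 402\right) - 251} = \sqrt{-414 - 251} = \sqrt{-665} = i \sqrt{665}$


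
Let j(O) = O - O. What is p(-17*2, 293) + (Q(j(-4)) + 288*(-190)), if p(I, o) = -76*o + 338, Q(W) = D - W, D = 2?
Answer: -76648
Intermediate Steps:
j(O) = 0
Q(W) = 2 - W
p(I, o) = 338 - 76*o
p(-17*2, 293) + (Q(j(-4)) + 288*(-190)) = (338 - 76*293) + ((2 - 1*0) + 288*(-190)) = (338 - 22268) + ((2 + 0) - 54720) = -21930 + (2 - 54720) = -21930 - 54718 = -76648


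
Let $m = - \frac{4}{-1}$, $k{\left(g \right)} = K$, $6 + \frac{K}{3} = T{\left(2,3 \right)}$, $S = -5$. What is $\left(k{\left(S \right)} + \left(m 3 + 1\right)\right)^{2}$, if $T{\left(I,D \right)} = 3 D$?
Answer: $484$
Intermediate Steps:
$K = 9$ ($K = -18 + 3 \cdot 3 \cdot 3 = -18 + 3 \cdot 9 = -18 + 27 = 9$)
$k{\left(g \right)} = 9$
$m = 4$ ($m = \left(-4\right) \left(-1\right) = 4$)
$\left(k{\left(S \right)} + \left(m 3 + 1\right)\right)^{2} = \left(9 + \left(4 \cdot 3 + 1\right)\right)^{2} = \left(9 + \left(12 + 1\right)\right)^{2} = \left(9 + 13\right)^{2} = 22^{2} = 484$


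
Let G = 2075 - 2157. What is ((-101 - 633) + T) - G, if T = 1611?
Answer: 959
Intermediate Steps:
G = -82
((-101 - 633) + T) - G = ((-101 - 633) + 1611) - 1*(-82) = (-734 + 1611) + 82 = 877 + 82 = 959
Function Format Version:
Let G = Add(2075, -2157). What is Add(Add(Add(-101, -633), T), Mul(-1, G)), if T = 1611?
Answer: 959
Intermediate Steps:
G = -82
Add(Add(Add(-101, -633), T), Mul(-1, G)) = Add(Add(Add(-101, -633), 1611), Mul(-1, -82)) = Add(Add(-734, 1611), 82) = Add(877, 82) = 959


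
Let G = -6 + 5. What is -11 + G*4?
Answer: -15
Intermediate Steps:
G = -1
-11 + G*4 = -11 - 1*4 = -11 - 4 = -15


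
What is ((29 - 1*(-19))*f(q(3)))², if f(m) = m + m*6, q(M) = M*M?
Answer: 9144576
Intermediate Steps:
q(M) = M²
f(m) = 7*m (f(m) = m + 6*m = 7*m)
((29 - 1*(-19))*f(q(3)))² = ((29 - 1*(-19))*(7*3²))² = ((29 + 19)*(7*9))² = (48*63)² = 3024² = 9144576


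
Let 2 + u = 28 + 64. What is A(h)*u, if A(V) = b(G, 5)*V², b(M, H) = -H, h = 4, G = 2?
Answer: -7200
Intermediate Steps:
u = 90 (u = -2 + (28 + 64) = -2 + 92 = 90)
A(V) = -5*V² (A(V) = (-1*5)*V² = -5*V²)
A(h)*u = -5*4²*90 = -5*16*90 = -80*90 = -7200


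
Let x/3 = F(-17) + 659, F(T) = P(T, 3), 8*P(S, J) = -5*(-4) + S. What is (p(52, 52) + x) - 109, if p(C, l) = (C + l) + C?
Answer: 16201/8 ≈ 2025.1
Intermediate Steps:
P(S, J) = 5/2 + S/8 (P(S, J) = (-5*(-4) + S)/8 = (20 + S)/8 = 5/2 + S/8)
F(T) = 5/2 + T/8
p(C, l) = l + 2*C
x = 15825/8 (x = 3*((5/2 + (1/8)*(-17)) + 659) = 3*((5/2 - 17/8) + 659) = 3*(3/8 + 659) = 3*(5275/8) = 15825/8 ≈ 1978.1)
(p(52, 52) + x) - 109 = ((52 + 2*52) + 15825/8) - 109 = ((52 + 104) + 15825/8) - 109 = (156 + 15825/8) - 109 = 17073/8 - 109 = 16201/8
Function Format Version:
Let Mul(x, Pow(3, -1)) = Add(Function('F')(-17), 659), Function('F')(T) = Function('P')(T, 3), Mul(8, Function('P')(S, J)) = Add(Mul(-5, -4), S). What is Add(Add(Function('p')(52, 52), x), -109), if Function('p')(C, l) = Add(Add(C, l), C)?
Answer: Rational(16201, 8) ≈ 2025.1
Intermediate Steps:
Function('P')(S, J) = Add(Rational(5, 2), Mul(Rational(1, 8), S)) (Function('P')(S, J) = Mul(Rational(1, 8), Add(Mul(-5, -4), S)) = Mul(Rational(1, 8), Add(20, S)) = Add(Rational(5, 2), Mul(Rational(1, 8), S)))
Function('F')(T) = Add(Rational(5, 2), Mul(Rational(1, 8), T))
Function('p')(C, l) = Add(l, Mul(2, C))
x = Rational(15825, 8) (x = Mul(3, Add(Add(Rational(5, 2), Mul(Rational(1, 8), -17)), 659)) = Mul(3, Add(Add(Rational(5, 2), Rational(-17, 8)), 659)) = Mul(3, Add(Rational(3, 8), 659)) = Mul(3, Rational(5275, 8)) = Rational(15825, 8) ≈ 1978.1)
Add(Add(Function('p')(52, 52), x), -109) = Add(Add(Add(52, Mul(2, 52)), Rational(15825, 8)), -109) = Add(Add(Add(52, 104), Rational(15825, 8)), -109) = Add(Add(156, Rational(15825, 8)), -109) = Add(Rational(17073, 8), -109) = Rational(16201, 8)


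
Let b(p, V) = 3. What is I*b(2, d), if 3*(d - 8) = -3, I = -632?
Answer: -1896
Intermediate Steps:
d = 7 (d = 8 + (1/3)*(-3) = 8 - 1 = 7)
I*b(2, d) = -632*3 = -1896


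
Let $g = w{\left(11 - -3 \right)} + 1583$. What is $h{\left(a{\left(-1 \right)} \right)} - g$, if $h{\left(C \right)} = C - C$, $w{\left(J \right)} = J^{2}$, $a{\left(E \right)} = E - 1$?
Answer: $-1779$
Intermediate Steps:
$a{\left(E \right)} = -1 + E$
$h{\left(C \right)} = 0$
$g = 1779$ ($g = \left(11 - -3\right)^{2} + 1583 = \left(11 + 3\right)^{2} + 1583 = 14^{2} + 1583 = 196 + 1583 = 1779$)
$h{\left(a{\left(-1 \right)} \right)} - g = 0 - 1779 = -1779$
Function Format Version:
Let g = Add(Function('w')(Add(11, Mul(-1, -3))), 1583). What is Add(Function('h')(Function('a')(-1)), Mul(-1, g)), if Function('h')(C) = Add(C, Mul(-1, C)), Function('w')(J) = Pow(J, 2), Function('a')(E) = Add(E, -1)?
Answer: -1779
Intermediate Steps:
Function('a')(E) = Add(-1, E)
Function('h')(C) = 0
g = 1779 (g = Add(Pow(Add(11, Mul(-1, -3)), 2), 1583) = Add(Pow(Add(11, 3), 2), 1583) = Add(Pow(14, 2), 1583) = Add(196, 1583) = 1779)
Add(Function('h')(Function('a')(-1)), Mul(-1, g)) = Add(0, Mul(-1, 1779)) = Add(0, -1779) = -1779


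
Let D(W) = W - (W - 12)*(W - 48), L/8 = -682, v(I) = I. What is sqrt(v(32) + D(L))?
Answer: 4*I*sqrt(1881331) ≈ 5486.5*I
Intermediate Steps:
L = -5456 (L = 8*(-682) = -5456)
D(W) = W - (-48 + W)*(-12 + W) (D(W) = W - (-12 + W)*(-48 + W) = W - (-48 + W)*(-12 + W))
sqrt(v(32) + D(L)) = sqrt(32 + (-576 - 1*(-5456)**2 + 61*(-5456))) = sqrt(32 + (-576 - 1*29767936 - 332816)) = sqrt(32 + (-576 - 29767936 - 332816)) = sqrt(32 - 30101328) = sqrt(-30101296) = 4*I*sqrt(1881331)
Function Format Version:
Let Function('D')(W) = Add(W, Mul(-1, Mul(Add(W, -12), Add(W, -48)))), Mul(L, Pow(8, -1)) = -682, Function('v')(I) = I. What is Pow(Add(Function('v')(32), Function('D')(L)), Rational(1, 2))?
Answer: Mul(4, I, Pow(1881331, Rational(1, 2))) ≈ Mul(5486.5, I)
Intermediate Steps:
L = -5456 (L = Mul(8, -682) = -5456)
Function('D')(W) = Add(W, Mul(-1, Add(-48, W), Add(-12, W))) (Function('D')(W) = Add(W, Mul(-1, Mul(Add(-12, W), Add(-48, W)))) = Add(W, Mul(-1, Mul(Add(-48, W), Add(-12, W)))) = Add(W, Mul(-1, Add(-48, W), Add(-12, W))))
Pow(Add(Function('v')(32), Function('D')(L)), Rational(1, 2)) = Pow(Add(32, Add(-576, Mul(-1, Pow(-5456, 2)), Mul(61, -5456))), Rational(1, 2)) = Pow(Add(32, Add(-576, Mul(-1, 29767936), -332816)), Rational(1, 2)) = Pow(Add(32, Add(-576, -29767936, -332816)), Rational(1, 2)) = Pow(Add(32, -30101328), Rational(1, 2)) = Pow(-30101296, Rational(1, 2)) = Mul(4, I, Pow(1881331, Rational(1, 2)))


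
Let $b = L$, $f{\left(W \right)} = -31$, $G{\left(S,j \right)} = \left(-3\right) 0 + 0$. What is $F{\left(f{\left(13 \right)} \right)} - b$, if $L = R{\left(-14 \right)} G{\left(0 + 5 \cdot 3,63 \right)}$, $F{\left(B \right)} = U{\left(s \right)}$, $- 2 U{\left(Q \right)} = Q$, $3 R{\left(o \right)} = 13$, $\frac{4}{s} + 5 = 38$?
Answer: $- \frac{2}{33} \approx -0.060606$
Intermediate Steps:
$s = \frac{4}{33}$ ($s = \frac{4}{-5 + 38} = \frac{4}{33} \approx 0.12121$)
$R{\left(o \right)} = \frac{13}{3}$ ($R{\left(o \right)} = \frac{1}{3} \cdot 13 = \frac{13}{3}$)
$G{\left(S,j \right)} = 0$ ($G{\left(S,j \right)} = 0 + 0 = 0$)
$U{\left(Q \right)} = - \frac{Q}{2}$
$F{\left(B \right)} = - \frac{2}{33}$ ($F{\left(B \right)} = \left(- \frac{1}{2}\right) \frac{4}{33} = - \frac{2}{33}$)
$L = 0$ ($L = \frac{13}{3} \cdot 0 = 0$)
$b = 0$
$F{\left(f{\left(13 \right)} \right)} - b = - \frac{2}{33} - 0 = - \frac{2}{33} + 0 = - \frac{2}{33}$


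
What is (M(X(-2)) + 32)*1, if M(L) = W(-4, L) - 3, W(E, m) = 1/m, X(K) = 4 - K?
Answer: 175/6 ≈ 29.167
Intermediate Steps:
M(L) = -3 + 1/L (M(L) = 1/L - 3 = -3 + 1/L)
(M(X(-2)) + 32)*1 = ((-3 + 1/(4 - 1*(-2))) + 32)*1 = ((-3 + 1/(4 + 2)) + 32)*1 = ((-3 + 1/6) + 32)*1 = ((-3 + ⅙) + 32)*1 = (-17/6 + 32)*1 = (175/6)*1 = 175/6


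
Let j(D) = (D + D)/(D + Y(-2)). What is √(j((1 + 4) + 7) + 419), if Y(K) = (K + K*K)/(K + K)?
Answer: √222755/23 ≈ 20.520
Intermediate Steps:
Y(K) = (K + K²)/(2*K) (Y(K) = (K + K²)/((2*K)) = (K + K²)*(1/(2*K)) = (K + K²)/(2*K))
j(D) = 2*D/(-½ + D) (j(D) = (D + D)/(D + (½ + (½)*(-2))) = (2*D)/(D + (½ - 1)) = (2*D)/(D - ½) = (2*D)/(-½ + D) = 2*D/(-½ + D))
√(j((1 + 4) + 7) + 419) = √(4*((1 + 4) + 7)/(-1 + 2*((1 + 4) + 7)) + 419) = √(4*(5 + 7)/(-1 + 2*(5 + 7)) + 419) = √(4*12/(-1 + 2*12) + 419) = √(4*12/(-1 + 24) + 419) = √(4*12/23 + 419) = √(4*12*(1/23) + 419) = √(48/23 + 419) = √(9685/23) = √222755/23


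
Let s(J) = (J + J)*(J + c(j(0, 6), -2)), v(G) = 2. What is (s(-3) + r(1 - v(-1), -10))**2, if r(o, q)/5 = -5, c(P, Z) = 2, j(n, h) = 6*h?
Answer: 361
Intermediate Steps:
r(o, q) = -25 (r(o, q) = 5*(-5) = -25)
s(J) = 2*J*(2 + J) (s(J) = (J + J)*(J + 2) = (2*J)*(2 + J) = 2*J*(2 + J))
(s(-3) + r(1 - v(-1), -10))**2 = (2*(-3)*(2 - 3) - 25)**2 = (2*(-3)*(-1) - 25)**2 = (6 - 25)**2 = (-19)**2 = 361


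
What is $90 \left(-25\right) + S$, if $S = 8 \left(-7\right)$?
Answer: $-2306$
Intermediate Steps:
$S = -56$
$90 \left(-25\right) + S = 90 \left(-25\right) - 56 = -2250 - 56 = -2306$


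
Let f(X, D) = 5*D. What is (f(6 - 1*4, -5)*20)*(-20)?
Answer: 10000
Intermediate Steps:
(f(6 - 1*4, -5)*20)*(-20) = ((5*(-5))*20)*(-20) = -25*20*(-20) = -500*(-20) = 10000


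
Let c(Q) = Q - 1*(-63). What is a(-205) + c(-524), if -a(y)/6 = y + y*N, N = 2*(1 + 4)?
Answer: 13069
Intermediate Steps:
N = 10 (N = 2*5 = 10)
c(Q) = 63 + Q (c(Q) = Q + 63 = 63 + Q)
a(y) = -66*y (a(y) = -6*(y + y*10) = -6*(y + 10*y) = -66*y)
a(-205) + c(-524) = -66*(-205) + (63 - 524) = 13530 - 461 = 13069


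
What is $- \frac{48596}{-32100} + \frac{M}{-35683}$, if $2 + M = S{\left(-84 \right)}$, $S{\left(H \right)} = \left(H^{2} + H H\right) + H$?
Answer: $\frac{320954117}{286356075} \approx 1.1208$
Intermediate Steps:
$S{\left(H \right)} = H + 2 H^{2}$ ($S{\left(H \right)} = \left(H^{2} + H^{2}\right) + H = 2 H^{2} + H = H + 2 H^{2}$)
$M = 14026$ ($M = -2 - 84 \left(1 + 2 \left(-84\right)\right) = -2 - 84 \left(1 - 168\right) = -2 - -14028 = -2 + 14028 = 14026$)
$- \frac{48596}{-32100} + \frac{M}{-35683} = - \frac{48596}{-32100} + \frac{14026}{-35683} = \left(-48596\right) \left(- \frac{1}{32100}\right) + 14026 \left(- \frac{1}{35683}\right) = \frac{12149}{8025} - \frac{14026}{35683} = \frac{320954117}{286356075}$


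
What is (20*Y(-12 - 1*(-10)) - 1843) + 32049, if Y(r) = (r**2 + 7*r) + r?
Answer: 29966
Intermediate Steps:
Y(r) = r**2 + 8*r
(20*Y(-12 - 1*(-10)) - 1843) + 32049 = (20*((-12 - 1*(-10))*(8 + (-12 - 1*(-10)))) - 1843) + 32049 = (20*((-12 + 10)*(8 + (-12 + 10))) - 1843) + 32049 = (20*(-2*(8 - 2)) - 1843) + 32049 = (20*(-2*6) - 1843) + 32049 = (20*(-12) - 1843) + 32049 = (-240 - 1843) + 32049 = -2083 + 32049 = 29966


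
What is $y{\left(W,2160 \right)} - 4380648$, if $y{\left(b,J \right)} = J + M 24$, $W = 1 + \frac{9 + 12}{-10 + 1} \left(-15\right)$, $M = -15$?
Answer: $-4378848$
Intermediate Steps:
$W = 36$ ($W = 1 + \frac{21}{-9} \left(-15\right) = 1 + 21 \left(- \frac{1}{9}\right) \left(-15\right) = 1 - -35 = 1 + 35 = 36$)
$y{\left(b,J \right)} = -360 + J$ ($y{\left(b,J \right)} = J - 360 = -360 + J$)
$y{\left(W,2160 \right)} - 4380648 = \left(-360 + 2160\right) - 4380648 = 1800 - 4380648 = -4378848$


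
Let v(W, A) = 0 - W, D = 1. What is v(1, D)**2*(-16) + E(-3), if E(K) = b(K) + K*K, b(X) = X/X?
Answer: -6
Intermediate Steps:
b(X) = 1
E(K) = 1 + K**2 (E(K) = 1 + K*K = 1 + K**2)
v(W, A) = -W
v(1, D)**2*(-16) + E(-3) = (-1*1)**2*(-16) + (1 + (-3)**2) = (-1)**2*(-16) + (1 + 9) = 1*(-16) + 10 = -16 + 10 = -6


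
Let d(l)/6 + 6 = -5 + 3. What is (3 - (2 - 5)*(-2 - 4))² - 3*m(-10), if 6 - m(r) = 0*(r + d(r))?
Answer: 207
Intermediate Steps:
d(l) = -48 (d(l) = -36 + 6*(-5 + 3) = -36 + 6*(-2) = -36 - 12 = -48)
m(r) = 6 (m(r) = 6 - 0*(r - 48) = 6 - 0*(-48 + r) = 6 - 1*0 = 6 + 0 = 6)
(3 - (2 - 5)*(-2 - 4))² - 3*m(-10) = (3 - (2 - 5)*(-2 - 4))² - 3*6 = (3 - (-3)*(-6))² - 18 = (3 - 1*18)² - 18 = (3 - 18)² - 18 = (-15)² - 18 = 225 - 18 = 207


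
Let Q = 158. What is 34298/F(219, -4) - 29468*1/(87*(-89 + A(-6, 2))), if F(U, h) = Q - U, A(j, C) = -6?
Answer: -281675422/504165 ≈ -558.70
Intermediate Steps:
F(U, h) = 158 - U
34298/F(219, -4) - 29468*1/(87*(-89 + A(-6, 2))) = 34298/(158 - 1*219) - 29468*1/(87*(-89 - 6)) = 34298/(158 - 219) - 29468/((-95*87)) = 34298/(-61) - 29468/(-8265) = 34298*(-1/61) - 29468*(-1/8265) = -34298/61 + 29468/8265 = -281675422/504165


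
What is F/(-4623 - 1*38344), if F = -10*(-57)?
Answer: -570/42967 ≈ -0.013266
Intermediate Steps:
F = 570
F/(-4623 - 1*38344) = 570/(-4623 - 1*38344) = 570/(-4623 - 38344) = 570/(-42967) = 570*(-1/42967) = -570/42967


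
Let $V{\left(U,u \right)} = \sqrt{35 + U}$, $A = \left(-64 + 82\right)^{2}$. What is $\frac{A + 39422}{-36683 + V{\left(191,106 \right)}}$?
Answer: $- \frac{208286074}{192234609} - \frac{5678 \sqrt{226}}{192234609} \approx -1.0839$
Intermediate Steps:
$A = 324$ ($A = 18^{2} = 324$)
$\frac{A + 39422}{-36683 + V{\left(191,106 \right)}} = \frac{324 + 39422}{-36683 + \sqrt{35 + 191}} = \frac{39746}{-36683 + \sqrt{226}}$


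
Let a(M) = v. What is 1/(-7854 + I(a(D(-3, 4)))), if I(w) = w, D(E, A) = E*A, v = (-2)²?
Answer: -1/7850 ≈ -0.00012739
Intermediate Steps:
v = 4
D(E, A) = A*E
a(M) = 4
1/(-7854 + I(a(D(-3, 4)))) = 1/(-7854 + 4) = 1/(-7850) = -1/7850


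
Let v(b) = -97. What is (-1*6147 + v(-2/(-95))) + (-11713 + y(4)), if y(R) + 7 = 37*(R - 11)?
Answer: -18223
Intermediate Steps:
y(R) = -414 + 37*R (y(R) = -7 + 37*(R - 11) = -7 + 37*(-11 + R) = -7 + (-407 + 37*R) = -414 + 37*R)
(-1*6147 + v(-2/(-95))) + (-11713 + y(4)) = (-1*6147 - 97) + (-11713 + (-414 + 37*4)) = (-6147 - 97) + (-11713 + (-414 + 148)) = -6244 + (-11713 - 266) = -6244 - 11979 = -18223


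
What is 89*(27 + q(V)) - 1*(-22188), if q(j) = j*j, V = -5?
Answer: 26816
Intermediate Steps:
q(j) = j²
89*(27 + q(V)) - 1*(-22188) = 89*(27 + (-5)²) - 1*(-22188) = 89*(27 + 25) + 22188 = 89*52 + 22188 = 4628 + 22188 = 26816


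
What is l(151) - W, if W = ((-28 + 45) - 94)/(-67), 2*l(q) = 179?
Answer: 11839/134 ≈ 88.351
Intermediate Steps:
l(q) = 179/2 (l(q) = (1/2)*179 = 179/2)
W = 77/67 (W = (17 - 94)*(-1/67) = -77*(-1/67) = 77/67 ≈ 1.1493)
l(151) - W = 179/2 - 1*77/67 = 179/2 - 77/67 = 11839/134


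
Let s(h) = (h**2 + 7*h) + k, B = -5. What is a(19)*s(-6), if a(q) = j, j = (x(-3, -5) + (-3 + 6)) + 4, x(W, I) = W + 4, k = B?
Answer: -88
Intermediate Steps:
k = -5
x(W, I) = 4 + W
j = 8 (j = ((4 - 3) + (-3 + 6)) + 4 = (1 + 3) + 4 = 4 + 4 = 8)
a(q) = 8
s(h) = -5 + h**2 + 7*h (s(h) = (h**2 + 7*h) - 5 = -5 + h**2 + 7*h)
a(19)*s(-6) = 8*(-5 + (-6)**2 + 7*(-6)) = 8*(-5 + 36 - 42) = 8*(-11) = -88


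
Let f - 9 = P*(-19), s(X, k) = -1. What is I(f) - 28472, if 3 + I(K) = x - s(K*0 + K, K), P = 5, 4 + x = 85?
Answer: -28393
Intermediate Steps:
x = 81 (x = -4 + 85 = 81)
f = -86 (f = 9 + 5*(-19) = 9 - 95 = -86)
I(K) = 79 (I(K) = -3 + (81 - 1*(-1)) = -3 + (81 + 1) = -3 + 82 = 79)
I(f) - 28472 = 79 - 28472 = -28393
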